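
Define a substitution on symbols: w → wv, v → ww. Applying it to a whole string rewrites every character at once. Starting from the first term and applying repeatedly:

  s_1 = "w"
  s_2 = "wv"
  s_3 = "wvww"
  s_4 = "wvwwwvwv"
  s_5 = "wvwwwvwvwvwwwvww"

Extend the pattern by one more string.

wvwwwvwvwvwwwvwwwvwwwvwvwvwwwvwv

Replace each of the 16 characters of wvwwwvwvwvwwwvww in place — wv ww wv wv wv ww wv ww wv ww wv wv wv ww wv wv — and concatenate.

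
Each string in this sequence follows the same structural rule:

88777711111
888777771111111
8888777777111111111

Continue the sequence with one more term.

Each string has the form 8^{n} 7^{n+2} 1^{2n+1}, where the shown terms are n = 2, 3, 4.
At n = 5 the blocks have lengths 5, 7, 11.

88888777777711111111111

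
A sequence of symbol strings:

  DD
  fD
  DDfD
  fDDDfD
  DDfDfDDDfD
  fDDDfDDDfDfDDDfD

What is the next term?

DDfDfDDDfDfDDDfDDDfDfDDDfD

Each term (from the third on) is the two preceding terms concatenated in order: term 3 = DD·fD = DDfD.
Continuing: DDfDfDDDfD · fDDDfDDDfDfDDDfD gives term 7.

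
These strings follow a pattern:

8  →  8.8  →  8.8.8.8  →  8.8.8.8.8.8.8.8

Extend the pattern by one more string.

8.8.8.8.8.8.8.8.8.8.8.8.8.8.8.8

Every step duplicates the string with '.' between the halves.
So the next term is two copies of 8.8.8.8.8.8.8.8 with '.' between the halves.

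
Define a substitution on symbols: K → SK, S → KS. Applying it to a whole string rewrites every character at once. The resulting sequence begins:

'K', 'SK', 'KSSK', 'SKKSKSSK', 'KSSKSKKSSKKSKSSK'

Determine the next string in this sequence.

Replace each of the 16 characters of KSSKSKKSSKKSKSSK in place — SK KS KS SK KS SK SK KS KS SK SK KS SK KS KS SK — and concatenate.

SKKSKSSKKSSKSKKSKSSKSKKSSKKSKSSK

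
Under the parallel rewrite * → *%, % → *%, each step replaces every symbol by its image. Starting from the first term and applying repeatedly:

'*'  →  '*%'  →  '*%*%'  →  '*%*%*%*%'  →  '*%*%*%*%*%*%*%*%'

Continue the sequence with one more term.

Rewriting the 16 symbols of *%*%*%*%*%*%*%*% one by one yields *% *% *% *% *% *% *% *% *% *% *% *% *% *% *% *%; concatenated:

*%*%*%*%*%*%*%*%*%*%*%*%*%*%*%*%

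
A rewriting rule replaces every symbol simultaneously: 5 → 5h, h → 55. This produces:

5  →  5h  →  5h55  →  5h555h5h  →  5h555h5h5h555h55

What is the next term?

Rewriting the 16 symbols of 5h555h5h5h555h55 one by one yields 5h 55 5h 5h 5h 55 5h 55 5h 55 5h 5h 5h 55 5h 5h; concatenated:

5h555h5h5h555h555h555h5h5h555h5h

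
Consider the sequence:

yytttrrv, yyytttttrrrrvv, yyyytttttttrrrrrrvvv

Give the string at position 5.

Reading off run lengths: y runs 2, 3, 4; t runs 3, 5, 7; r runs 2, 4, 6; v runs 1, 2, 3 — each is linear in n (n = 1, 2, …).
Setting n = 5 gives 6, 11, 10, 5 characters in each block.

yyyyyytttttttttttrrrrrrrrrrvvvvv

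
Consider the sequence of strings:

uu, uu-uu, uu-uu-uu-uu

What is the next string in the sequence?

uu-uu-uu-uu-uu-uu-uu-uu

Every step duplicates the string with '-' between the halves.
One more doubling of uu-uu-uu-uu gives the answer.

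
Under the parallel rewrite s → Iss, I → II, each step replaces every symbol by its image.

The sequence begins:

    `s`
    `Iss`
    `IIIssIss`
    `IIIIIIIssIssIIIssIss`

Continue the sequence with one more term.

IIIIIIIIIIIIIIIssIssIIIssIssIIIIIIIssIssIIIssIss

φ(IIIIIIIssIssIIIssIss) expands symbol-by-symbol to II II II II II II II Iss Iss II Iss Iss II II II Iss Iss II Iss Iss; joining the 20 pieces gives the next term.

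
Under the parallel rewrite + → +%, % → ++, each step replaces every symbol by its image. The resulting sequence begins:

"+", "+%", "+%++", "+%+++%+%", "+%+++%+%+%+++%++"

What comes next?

+%+++%+%+%+++%+++%+++%+%+%+++%+%

φ(+%+++%+%+%+++%++) expands symbol-by-symbol to +% ++ +% +% +% ++ +% ++ +% ++ +% +% +% ++ +% +%; joining the 16 pieces gives the next term.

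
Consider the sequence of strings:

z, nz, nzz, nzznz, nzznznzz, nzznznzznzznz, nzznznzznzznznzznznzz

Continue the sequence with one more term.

From term 3 onward, concatenate the last term with the second-to-last: nz·z = nzz, nzz·nz = nzznz, …
So term 8 is nzznznzznzznznzznznzz·nzznznzznzznz.

nzznznzznzznznzznznzznzznznzznzznz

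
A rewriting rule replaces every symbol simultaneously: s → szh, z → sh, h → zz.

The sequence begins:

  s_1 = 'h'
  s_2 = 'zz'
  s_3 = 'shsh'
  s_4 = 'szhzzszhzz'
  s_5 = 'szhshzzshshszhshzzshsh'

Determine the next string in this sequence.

szhshzzszhzzshshszhzzszhzzszhshzzszhzzshshszhzzszhzz

Replace each of the 22 characters of szhshzzshshszhshzzshsh in place — szh sh zz szh zz sh sh szh zz szh zz szh sh zz szh zz sh sh szh zz szh zz — and concatenate.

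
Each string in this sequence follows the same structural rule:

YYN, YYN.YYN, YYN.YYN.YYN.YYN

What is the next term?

Every step duplicates the string with '.' between the halves.
Doubling YYN.YYN.YYN.YYN with '.' between the halves:

YYN.YYN.YYN.YYN.YYN.YYN.YYN.YYN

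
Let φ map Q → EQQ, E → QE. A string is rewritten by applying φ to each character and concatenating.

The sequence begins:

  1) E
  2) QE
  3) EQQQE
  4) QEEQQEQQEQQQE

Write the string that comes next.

Rewriting the 13 symbols of QEEQQEQQEQQQE one by one yields EQQ QE QE EQQ EQQ QE EQQ EQQ QE EQQ EQQ EQQ QE; concatenated:

EQQQEQEEQQEQQQEEQQEQQQEEQQEQQEQQQE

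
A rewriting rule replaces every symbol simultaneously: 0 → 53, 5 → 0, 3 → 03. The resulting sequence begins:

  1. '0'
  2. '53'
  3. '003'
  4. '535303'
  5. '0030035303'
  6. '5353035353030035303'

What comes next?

φ(5353035353030035303) expands symbol-by-symbol to 0 03 0 03 53 03 0 03 0 03 53 03 53 53 03 0 03 53 03; joining the 19 pieces gives the next term.

003003530300300353035353030035303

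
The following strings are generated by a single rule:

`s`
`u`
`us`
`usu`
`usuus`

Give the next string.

usuususu

This is a Fibonacci-style word recurrence s(k) = s(k−1)·s(k−2): e.g. u·s = us.
Continuing: usuus · usu gives term 6.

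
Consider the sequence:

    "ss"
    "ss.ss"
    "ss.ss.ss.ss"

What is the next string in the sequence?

Every step duplicates the string with '.' between the halves.
Doubling ss.ss.ss.ss with '.' between the halves:

ss.ss.ss.ss.ss.ss.ss.ss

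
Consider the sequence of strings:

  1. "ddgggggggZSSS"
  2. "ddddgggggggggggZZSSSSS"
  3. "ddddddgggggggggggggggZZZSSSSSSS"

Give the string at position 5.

ddddddddddgggggggggggggggggggggggZZZZZSSSSSSSSSSS

Reading off run lengths: d runs 2, 4, 6; g runs 7, 11, 15; Z runs 1, 2, 3; S runs 3, 5, 7 — each is linear in n, where the shown terms are n = 2, 3, 4.
Setting n = 6 gives 10, 23, 5, 11 characters in each block.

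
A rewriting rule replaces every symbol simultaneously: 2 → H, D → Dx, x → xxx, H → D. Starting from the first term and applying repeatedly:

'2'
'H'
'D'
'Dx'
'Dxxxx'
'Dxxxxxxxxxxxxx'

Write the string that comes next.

Rewriting the 14 symbols of Dxxxxxxxxxxxxx one by one yields Dx xxx xxx xxx xxx xxx xxx xxx xxx xxx xxx xxx xxx xxx; concatenated:

Dxxxxxxxxxxxxxxxxxxxxxxxxxxxxxxxxxxxxxxxx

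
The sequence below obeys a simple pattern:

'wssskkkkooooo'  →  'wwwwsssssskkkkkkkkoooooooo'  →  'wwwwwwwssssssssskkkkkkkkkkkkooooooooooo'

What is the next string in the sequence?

Reading off run lengths: w runs 1, 4, 7; s runs 3, 6, 9; k runs 4, 8, 12; o runs 5, 8, 11 — each is linear in n (n = 1, 2, …).
Setting n = 4 gives 10, 12, 16, 14 characters in each block.

wwwwwwwwwwsssssssssssskkkkkkkkkkkkkkkkoooooooooooooo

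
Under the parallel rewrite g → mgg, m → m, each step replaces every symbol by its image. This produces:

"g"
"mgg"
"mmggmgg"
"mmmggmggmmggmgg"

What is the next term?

φ(mmmggmggmmggmgg) expands symbol-by-symbol to m m m mgg mgg m mgg mgg m m mgg mgg m mgg mgg; joining the 15 pieces gives the next term.

mmmmggmggmmggmggmmmggmggmmggmgg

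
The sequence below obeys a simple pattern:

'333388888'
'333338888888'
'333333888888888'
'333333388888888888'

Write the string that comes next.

333333338888888888888

The n-th term is n+1 3's then 2n-1 8's, where the shown terms are n = 3, 4, 5, 6.
For the next term, n = 7, so the run lengths are 8, 13.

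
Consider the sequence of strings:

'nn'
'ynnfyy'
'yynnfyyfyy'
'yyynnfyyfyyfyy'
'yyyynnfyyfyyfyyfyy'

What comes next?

Each term wraps the previous one in y on the left and fyy on the right.
One more step from yyyynnfyyfyyfyyfyy gives the answer.

yyyyynnfyyfyyfyyfyyfyy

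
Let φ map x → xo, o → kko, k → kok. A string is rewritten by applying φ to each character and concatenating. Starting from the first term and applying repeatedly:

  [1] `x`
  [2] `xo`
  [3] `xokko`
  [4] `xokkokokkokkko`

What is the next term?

xokkokokkokkkokokkkokokkokkkokokkokkokkko

Applying the rule to each of the 14 symbols of xokkokokkokkko gives the pieces xo kko kok kok kko kok kko kok kok kko kok kok kok kko, which concatenate to the answer.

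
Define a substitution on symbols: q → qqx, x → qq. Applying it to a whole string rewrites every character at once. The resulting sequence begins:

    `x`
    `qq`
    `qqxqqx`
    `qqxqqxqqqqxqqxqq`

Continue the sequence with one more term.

qqxqqxqqqqxqqxqqqqxqqxqqxqqxqqqqxqqxqqqqxqqx

Applying the rule to each of the 16 symbols of qqxqqxqqqqxqqxqq gives the pieces qqx qqx qq qqx qqx qq qqx qqx qqx qqx qq qqx qqx qq qqx qqx, which concatenate to the answer.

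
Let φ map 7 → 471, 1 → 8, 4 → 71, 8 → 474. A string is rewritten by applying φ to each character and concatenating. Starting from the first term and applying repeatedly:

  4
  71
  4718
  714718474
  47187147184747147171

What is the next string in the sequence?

Applying the rule to each of the 20 symbols of 47187147184747147171 gives the pieces 71 471 8 474 471 8 71 471 8 474 71 471 71 471 8 71 471 8 471 8, which concatenate to the answer.

7147184744718714718474714717147187147184718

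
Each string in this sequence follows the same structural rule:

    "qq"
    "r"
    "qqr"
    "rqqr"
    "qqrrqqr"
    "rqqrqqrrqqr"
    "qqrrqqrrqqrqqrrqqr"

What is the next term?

This is a Fibonacci-style word recurrence s(k) = s(k−2)·s(k−1): e.g. qq·r = qqr.
The next term joins rqqrqqrrqqr and qqrrqqrrqqrqqrrqqr.

rqqrqqrrqqrqqrrqqrrqqrqqrrqqr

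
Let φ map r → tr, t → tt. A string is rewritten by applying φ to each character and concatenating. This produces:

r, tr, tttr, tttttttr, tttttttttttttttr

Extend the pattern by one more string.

Rewriting the 16 symbols of tttttttttttttttr one by one yields tt tt tt tt tt tt tt tt tt tt tt tt tt tt tt tr; concatenated:

tttttttttttttttttttttttttttttttr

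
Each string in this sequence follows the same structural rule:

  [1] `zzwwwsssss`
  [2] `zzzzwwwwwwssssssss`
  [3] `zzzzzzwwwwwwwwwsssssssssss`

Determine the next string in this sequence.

zzzzzzzzwwwwwwwwwwwwssssssssssssss

The n-th term is 2n z's then 3n w's then 3n+2 s's (n = 1, 2, …).
At n = 4 the blocks have lengths 8, 12, 14.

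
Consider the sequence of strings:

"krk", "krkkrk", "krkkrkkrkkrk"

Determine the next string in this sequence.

Each string is two copies of the previous one concatenated.
So the next term is two copies of krkkrkkrkkrk.

krkkrkkrkkrkkrkkrkkrkkrk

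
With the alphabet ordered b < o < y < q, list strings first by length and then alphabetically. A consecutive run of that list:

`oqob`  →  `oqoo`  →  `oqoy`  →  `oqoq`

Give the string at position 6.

Continuing the enumeration 2 steps past oqoq: oqoq → oqyb → (answer).

oqyo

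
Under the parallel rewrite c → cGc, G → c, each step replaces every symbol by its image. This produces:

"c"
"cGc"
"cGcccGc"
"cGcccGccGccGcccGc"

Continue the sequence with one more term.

Rewriting the 17 symbols of cGcccGccGccGcccGc one by one yields cGc c cGc cGc cGc c cGc cGc c cGc cGc c cGc cGc cGc c cGc; concatenated:

cGcccGccGccGcccGccGcccGccGcccGccGccGcccGc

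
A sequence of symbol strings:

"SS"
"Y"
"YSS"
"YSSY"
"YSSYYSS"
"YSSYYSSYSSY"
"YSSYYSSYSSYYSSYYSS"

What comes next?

YSSYYSSYSSYYSSYYSSYSSYYSSYSSY

Each term (from the third on) is the previous term followed by the one before it: term 3 = Y·SS = YSS.
Continuing: YSSYYSSYSSYYSSYYSS · YSSYYSSYSSY gives term 8.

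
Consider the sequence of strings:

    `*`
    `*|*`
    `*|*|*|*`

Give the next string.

Every step duplicates the string with '|' between the halves.
So the next term is two copies of *|*|*|* with '|' between the halves.

*|*|*|*|*|*|*|*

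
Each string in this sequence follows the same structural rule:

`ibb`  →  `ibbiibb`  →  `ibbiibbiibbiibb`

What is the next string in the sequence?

ibbiibbiibbiibbiibbiibbiibbiibb

s(k+1) = s(k)·i·s(k) — each term doubles the last with 'i' between the halves.
So the next term is two copies of ibbiibbiibbiibb with 'i' between the halves.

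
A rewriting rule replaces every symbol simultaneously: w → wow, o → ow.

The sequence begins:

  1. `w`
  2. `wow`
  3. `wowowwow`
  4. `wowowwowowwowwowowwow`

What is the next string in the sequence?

Applying the rule to each of the 21 symbols of wowowwowowwowwowowwow gives the pieces wow ow wow ow wow wow ow wow ow wow wow ow wow wow ow wow ow wow wow ow wow, which concatenate to the answer.

wowowwowowwowwowowwowowwowwowowwowwowowwowowwowwowowwow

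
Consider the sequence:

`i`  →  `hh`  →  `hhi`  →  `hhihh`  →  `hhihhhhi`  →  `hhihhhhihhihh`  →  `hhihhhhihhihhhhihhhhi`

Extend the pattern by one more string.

hhihhhhihhihhhhihhhhihhihhhhihhihh

From term 3 onward, concatenate the last term with the second-to-last: hh·i = hhi, hhi·hh = hhihh, …
Continuing: hhihhhhihhihhhhihhhhi · hhihhhhihhihh gives term 8.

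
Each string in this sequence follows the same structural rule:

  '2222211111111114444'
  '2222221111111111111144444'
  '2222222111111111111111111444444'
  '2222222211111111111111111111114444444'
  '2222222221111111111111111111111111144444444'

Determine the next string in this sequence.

2222222222111111111111111111111111111111444444444

Reading off run lengths: 2 runs 5, 6, 7, 8, 9; 1 runs 10, 14, 18, 22, 26; 4 runs 4, 5, 6, 7, 8 — each is linear in n, where the shown terms are n = 2, 3, 4, 5, 6.
For the next term, n = 7, so the run lengths are 10, 30, 9.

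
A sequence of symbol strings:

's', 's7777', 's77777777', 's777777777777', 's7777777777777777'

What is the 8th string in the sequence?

Every step adds 7777 to the end: s(k+1) = s(k)·7777.
From s7777777777777777, 3 further steps: s7777777777777777 → s77777777777777777777 → s777777777777777777777777 → (answer).

s7777777777777777777777777777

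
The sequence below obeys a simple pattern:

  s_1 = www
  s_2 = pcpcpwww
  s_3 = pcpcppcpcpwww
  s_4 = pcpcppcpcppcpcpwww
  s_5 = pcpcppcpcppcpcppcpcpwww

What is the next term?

The strings grow by a fixed prefix pcpcp each time.
Applying this once more to pcpcppcpcppcpcppcpcpwww:

pcpcppcpcppcpcppcpcppcpcpwww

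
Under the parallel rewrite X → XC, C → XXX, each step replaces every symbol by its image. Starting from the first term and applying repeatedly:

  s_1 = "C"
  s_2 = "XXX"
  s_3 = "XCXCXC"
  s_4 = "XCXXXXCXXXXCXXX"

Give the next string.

Rewriting the 15 symbols of XCXXXXCXXXXCXXX one by one yields XC XXX XC XC XC XC XXX XC XC XC XC XXX XC XC XC; concatenated:

XCXXXXCXCXCXCXXXXCXCXCXCXXXXCXCXC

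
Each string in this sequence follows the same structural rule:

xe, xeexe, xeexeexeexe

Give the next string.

s(k+1) = s(k)·e·s(k) — each term doubles the last with 'e' between the halves.
So the next term is two copies of xeexeexeexe with 'e' between the halves.

xeexeexeexeexeexeexeexe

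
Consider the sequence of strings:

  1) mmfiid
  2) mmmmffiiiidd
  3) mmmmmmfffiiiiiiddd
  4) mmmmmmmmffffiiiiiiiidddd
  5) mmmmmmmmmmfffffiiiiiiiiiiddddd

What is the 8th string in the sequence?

The n-th term is 2n m's then n f's then 2n i's then n d's (n = 1, 2, …).
At n = 8 the blocks have lengths 16, 8, 16, 8.

mmmmmmmmmmmmmmmmffffffffiiiiiiiiiiiiiiiidddddddd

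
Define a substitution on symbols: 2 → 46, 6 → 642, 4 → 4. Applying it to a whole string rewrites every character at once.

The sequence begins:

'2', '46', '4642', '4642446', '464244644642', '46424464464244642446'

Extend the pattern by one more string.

Rewriting the 20 symbols of 46424464464244642446 one by one yields 4 642 4 46 4 4 642 4 4 642 4 46 4 4 642 4 46 4 4 642; concatenated:

464244644642446424464464244644642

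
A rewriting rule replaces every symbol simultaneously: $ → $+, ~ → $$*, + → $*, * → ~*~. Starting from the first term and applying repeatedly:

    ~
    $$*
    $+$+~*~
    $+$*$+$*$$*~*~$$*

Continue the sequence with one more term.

Rewriting the 17 symbols of $+$*$+$*$$*~*~$$* one by one yields $+ $* $+ ~*~ $+ $* $+ ~*~ $+ $+ ~*~ $$* ~*~ $$* $+ $+ ~*~; concatenated:

$+$*$+~*~$+$*$+~*~$+$+~*~$$*~*~$$*$+$+~*~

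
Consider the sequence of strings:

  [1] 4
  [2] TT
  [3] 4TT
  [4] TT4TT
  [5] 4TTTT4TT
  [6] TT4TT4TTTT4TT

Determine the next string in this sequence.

4TTTT4TTTT4TT4TTTT4TT

From term 3 onward, concatenate the second-to-last term with the last: 4·TT = 4TT, TT·4TT = TT4TT, …
Continuing: 4TTTT4TT · TT4TT4TTTT4TT gives term 7.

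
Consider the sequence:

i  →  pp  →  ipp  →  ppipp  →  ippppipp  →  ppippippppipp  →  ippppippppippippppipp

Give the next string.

ppippippppippippppippppippippppipp

This is a Fibonacci-style word recurrence s(k) = s(k−2)·s(k−1): e.g. i·pp = ipp.
Continuing: ppippippppipp · ippppippppippippppipp gives term 8.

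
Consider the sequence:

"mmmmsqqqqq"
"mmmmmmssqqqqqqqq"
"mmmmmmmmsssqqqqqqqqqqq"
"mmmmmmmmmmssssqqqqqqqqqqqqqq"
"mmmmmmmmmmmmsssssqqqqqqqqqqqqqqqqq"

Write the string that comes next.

Each string has the form m^{2n} s^{n-1} q^{3n-1}, where the shown terms are n = 2, 3, 4, 5, 6.
For the next term, n = 7, so the run lengths are 14, 6, 20.

mmmmmmmmmmmmmmssssssqqqqqqqqqqqqqqqqqqqq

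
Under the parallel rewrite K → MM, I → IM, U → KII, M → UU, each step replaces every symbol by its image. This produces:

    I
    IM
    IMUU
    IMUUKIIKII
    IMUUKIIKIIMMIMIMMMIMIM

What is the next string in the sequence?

φ(IMUUKIIKIIMMIMIMMMIMIM) expands symbol-by-symbol to IM UU KII KII MM IM IM MM IM IM UU UU IM UU IM UU UU UU IM UU IM UU; joining the 22 pieces gives the next term.

IMUUKIIKIIMMIMIMMMIMIMUUUUIMUUIMUUUUUUIMUUIMUU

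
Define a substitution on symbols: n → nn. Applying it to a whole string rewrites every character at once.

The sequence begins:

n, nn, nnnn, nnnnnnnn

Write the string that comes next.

nnnnnnnnnnnnnnnn

Expanding nnnnnnnn: n→nn, n→nn, n→nn, n→nn, n→nn, n→nn, n→nn, n→nn. Concatenated: nn nn nn nn nn nn nn nn.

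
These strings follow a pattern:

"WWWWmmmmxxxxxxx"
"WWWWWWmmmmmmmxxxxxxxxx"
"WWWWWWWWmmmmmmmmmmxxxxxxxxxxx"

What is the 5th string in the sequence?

WWWWWWWWWWWWmmmmmmmmmmmmmmmmxxxxxxxxxxxxxxx

Each string has the form W^{2n} m^{3n-2} x^{2n+3}, where the shown terms are n = 2, 3, 4.
For term 5, n = 6, so the run lengths are 12, 16, 15.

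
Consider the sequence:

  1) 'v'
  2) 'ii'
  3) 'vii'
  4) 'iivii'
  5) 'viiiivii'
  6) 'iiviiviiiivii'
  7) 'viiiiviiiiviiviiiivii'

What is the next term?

From term 3 onward, concatenate the second-to-last term with the last: v·ii = vii, ii·vii = iivii, …
Continuing: iiviiviiiivii · viiiiviiiiviiviiiivii gives term 8.

iiviiviiiiviiviiiiviiiiviiviiiivii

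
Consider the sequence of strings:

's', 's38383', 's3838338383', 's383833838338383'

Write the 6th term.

s3838338383383833838338383

Every step adds 38383 to the end: s(k+1) = s(k)·38383.
From s383833838338383, 2 further steps: s383833838338383 → s38383383833838338383 → (answer).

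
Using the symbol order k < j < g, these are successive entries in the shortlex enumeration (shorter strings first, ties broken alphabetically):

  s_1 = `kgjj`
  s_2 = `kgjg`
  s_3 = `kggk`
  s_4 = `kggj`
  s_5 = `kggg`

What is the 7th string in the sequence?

jkkj

Advancing 2 positions from kggg through kggg → jkkk reaches term 7.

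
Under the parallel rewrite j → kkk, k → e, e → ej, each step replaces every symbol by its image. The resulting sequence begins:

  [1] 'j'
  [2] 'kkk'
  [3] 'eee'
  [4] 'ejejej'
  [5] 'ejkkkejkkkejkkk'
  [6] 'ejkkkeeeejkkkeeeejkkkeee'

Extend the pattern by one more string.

φ(ejkkkeeeejkkkeeeejkkkeee) expands symbol-by-symbol to ej kkk e e e ej ej ej ej kkk e e e ej ej ej ej kkk e e e ej ej ej; joining the 24 pieces gives the next term.

ejkkkeeeejejejejkkkeeeejejejejkkkeeeejejej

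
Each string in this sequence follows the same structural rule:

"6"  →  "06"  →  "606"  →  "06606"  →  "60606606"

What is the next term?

0660660606606

Each term (from the third on) is the two preceding terms concatenated in order: term 3 = 6·06 = 606.
So term 6 is 06606·60606606.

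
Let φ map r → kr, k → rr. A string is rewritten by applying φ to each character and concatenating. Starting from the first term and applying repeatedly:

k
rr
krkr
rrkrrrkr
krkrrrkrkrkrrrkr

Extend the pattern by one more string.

Rewriting the 16 symbols of krkrrrkrkrkrrrkr one by one yields rr kr rr kr kr kr rr kr rr kr rr kr kr kr rr kr; concatenated:

rrkrrrkrkrkrrrkrrrkrrrkrkrkrrrkr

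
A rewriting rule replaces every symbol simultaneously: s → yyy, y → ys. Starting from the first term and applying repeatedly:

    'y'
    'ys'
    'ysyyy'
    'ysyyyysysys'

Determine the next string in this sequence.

ysyyyysysysysyyyysyyyysyyy

Apply φ to ysyyyysysys symbol by symbol: y→ys, s→yyy, y→ys, y→ys, y→ys, y→ys, s→yyy, y→ys, s→yyy, y→ys, s→yyy; joined: ys yyy ys ys ys ys yyy ys yyy ys yyy.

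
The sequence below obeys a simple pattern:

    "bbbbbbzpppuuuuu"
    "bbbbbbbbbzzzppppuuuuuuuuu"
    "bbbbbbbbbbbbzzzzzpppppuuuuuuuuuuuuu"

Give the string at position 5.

bbbbbbbbbbbbbbbbbbzzzzzzzzzpppppppuuuuuuuuuuuuuuuuuuuuu

Reading off run lengths: b runs 6, 9, 12; z runs 1, 3, 5; p runs 3, 4, 5; u runs 5, 9, 13 — each is linear in n (n = 1, 2, …).
Setting n = 5 gives 18, 9, 7, 21 characters in each block.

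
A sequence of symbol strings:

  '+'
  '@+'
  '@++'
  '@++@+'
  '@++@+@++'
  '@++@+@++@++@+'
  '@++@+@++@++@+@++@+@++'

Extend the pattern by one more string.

Each term (from the third on) is the previous term followed by the one before it: term 3 = @+·+ = @++.
The next term joins @++@+@++@++@+@++@+@++ and @++@+@++@++@+.

@++@+@++@++@+@++@+@++@++@+@++@++@+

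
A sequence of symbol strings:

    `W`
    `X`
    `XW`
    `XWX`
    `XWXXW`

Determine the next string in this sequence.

Each term (from the third on) is the previous term followed by the one before it: term 3 = X·W = XW.
Continuing: XWXXW · XWX gives term 6.

XWXXWXWX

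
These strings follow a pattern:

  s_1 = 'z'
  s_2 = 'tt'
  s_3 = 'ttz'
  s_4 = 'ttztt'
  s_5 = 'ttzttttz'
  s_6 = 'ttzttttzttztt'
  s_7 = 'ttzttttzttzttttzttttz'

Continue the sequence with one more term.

This is a Fibonacci-style word recurrence s(k) = s(k−1)·s(k−2): e.g. tt·z = ttz.
The next term joins ttzttttzttzttttzttttz and ttzttttzttztt.

ttzttttzttzttttzttttzttzttttzttztt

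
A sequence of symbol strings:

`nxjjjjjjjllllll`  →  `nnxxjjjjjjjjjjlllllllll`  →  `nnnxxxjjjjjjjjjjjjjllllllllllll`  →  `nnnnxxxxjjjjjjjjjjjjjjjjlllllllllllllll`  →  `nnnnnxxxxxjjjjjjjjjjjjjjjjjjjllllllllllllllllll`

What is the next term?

Each string has the form n^{n-1} x^{n-1} j^{3n+1} l^{3n}, where the shown terms are n = 2, 3, 4, 5, 6.
For the next term, n = 7, so the run lengths are 6, 6, 22, 21.

nnnnnnxxxxxxjjjjjjjjjjjjjjjjjjjjjjlllllllllllllllllllll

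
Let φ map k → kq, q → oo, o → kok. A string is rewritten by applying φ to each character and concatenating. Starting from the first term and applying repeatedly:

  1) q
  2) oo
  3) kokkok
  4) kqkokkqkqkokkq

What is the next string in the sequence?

Applying the rule to each of the 14 symbols of kqkokkqkqkokkq gives the pieces kq oo kq kok kq kq oo kq oo kq kok kq kq oo, which concatenate to the answer.

kqookqkokkqkqookqookqkokkqkqoo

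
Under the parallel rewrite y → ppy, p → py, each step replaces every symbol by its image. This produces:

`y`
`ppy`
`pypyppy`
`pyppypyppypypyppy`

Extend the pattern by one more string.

pyppypypyppypyppypypyppypyppypyppypypyppy

φ(pyppypyppypypyppy) expands symbol-by-symbol to py ppy py py ppy py ppy py py ppy py ppy py ppy py py ppy; joining the 17 pieces gives the next term.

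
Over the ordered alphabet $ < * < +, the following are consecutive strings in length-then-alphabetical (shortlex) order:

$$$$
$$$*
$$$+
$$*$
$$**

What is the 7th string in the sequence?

$$+$

Continuing the enumeration 2 steps past $$**: $$** → $$*+ → (answer).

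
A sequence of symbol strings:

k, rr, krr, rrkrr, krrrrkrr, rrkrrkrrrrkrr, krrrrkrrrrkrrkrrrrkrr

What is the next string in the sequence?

rrkrrkrrrrkrrkrrrrkrrrrkrrkrrrrkrr

This is a Fibonacci-style word recurrence s(k) = s(k−2)·s(k−1): e.g. k·rr = krr.
Continuing: rrkrrkrrrrkrr · krrrrkrrrrkrrkrrrrkrr gives term 8.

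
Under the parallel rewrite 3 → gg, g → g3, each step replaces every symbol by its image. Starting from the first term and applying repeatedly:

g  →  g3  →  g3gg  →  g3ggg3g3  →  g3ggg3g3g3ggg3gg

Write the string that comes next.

Rewriting the 16 symbols of g3ggg3g3g3ggg3gg one by one yields g3 gg g3 g3 g3 gg g3 gg g3 gg g3 g3 g3 gg g3 g3; concatenated:

g3ggg3g3g3ggg3ggg3ggg3g3g3ggg3g3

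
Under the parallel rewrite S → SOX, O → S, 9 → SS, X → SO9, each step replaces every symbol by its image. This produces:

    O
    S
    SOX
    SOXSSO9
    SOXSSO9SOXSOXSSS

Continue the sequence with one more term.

SOXSSO9SOXSOXSSSSOXSSO9SOXSSO9SOXSOXSOX

φ(SOXSSO9SOXSOXSSS) expands symbol-by-symbol to SOX S SO9 SOX SOX S SS SOX S SO9 SOX S SO9 SOX SOX SOX; joining the 16 pieces gives the next term.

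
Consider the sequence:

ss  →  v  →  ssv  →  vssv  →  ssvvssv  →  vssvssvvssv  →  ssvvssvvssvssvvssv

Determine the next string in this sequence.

vssvssvvssvssvvssvvssvssvvssv

This is a Fibonacci-style word recurrence s(k) = s(k−2)·s(k−1): e.g. ss·v = ssv.
The next term joins vssvssvvssv and ssvvssvvssvssvvssv.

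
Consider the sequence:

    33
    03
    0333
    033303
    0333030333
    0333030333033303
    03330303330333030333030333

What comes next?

033303033303330303330303330333030333033303

This is a Fibonacci-style word recurrence s(k) = s(k−1)·s(k−2): e.g. 03·33 = 0333.
Continuing: 03330303330333030333030333 · 0333030333033303 gives term 8.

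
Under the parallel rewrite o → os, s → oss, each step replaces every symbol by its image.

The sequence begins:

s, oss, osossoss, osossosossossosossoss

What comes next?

Rewriting the 21 symbols of osossosossossosossoss one by one yields os oss os oss oss os oss os oss oss os oss oss os oss os oss oss os oss oss; concatenated:

osossosossossosossosossossosossossosossosossossosossoss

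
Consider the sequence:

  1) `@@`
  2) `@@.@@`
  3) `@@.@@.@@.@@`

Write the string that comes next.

@@.@@.@@.@@.@@.@@.@@.@@

Every step duplicates the string with '.' between the halves.
So the next term is two copies of @@.@@.@@.@@ with '.' between the halves.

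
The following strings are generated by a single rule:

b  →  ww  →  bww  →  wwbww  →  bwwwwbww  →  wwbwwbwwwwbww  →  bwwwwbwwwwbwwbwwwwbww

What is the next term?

wwbwwbwwwwbwwbwwwwbwwwwbwwbwwwwbww

From term 3 onward, concatenate the second-to-last term with the last: b·ww = bww, ww·bww = wwbww, …
The next term joins wwbwwbwwwwbww and bwwwwbwwwwbwwbwwwwbww.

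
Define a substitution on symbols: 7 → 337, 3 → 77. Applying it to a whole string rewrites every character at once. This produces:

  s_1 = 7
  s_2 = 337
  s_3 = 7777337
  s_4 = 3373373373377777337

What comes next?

φ(3373373373377777337) expands symbol-by-symbol to 77 77 337 77 77 337 77 77 337 77 77 337 337 337 337 337 77 77 337; joining the 19 pieces gives the next term.

77773377777337777733777773373373373373377777337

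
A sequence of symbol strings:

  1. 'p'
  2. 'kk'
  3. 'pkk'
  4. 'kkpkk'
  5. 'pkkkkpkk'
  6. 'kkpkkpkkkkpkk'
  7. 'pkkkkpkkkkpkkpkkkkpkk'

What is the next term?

kkpkkpkkkkpkkpkkkkpkkkkpkkpkkkkpkk

From term 3 onward, concatenate the second-to-last term with the last: p·kk = pkk, kk·pkk = kkpkk, …
Continuing: kkpkkpkkkkpkk · pkkkkpkkkkpkkpkkkkpkk gives term 8.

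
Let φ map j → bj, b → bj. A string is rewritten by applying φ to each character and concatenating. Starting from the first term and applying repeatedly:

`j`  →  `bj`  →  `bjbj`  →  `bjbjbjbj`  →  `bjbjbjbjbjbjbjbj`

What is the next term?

Rewriting the 16 symbols of bjbjbjbjbjbjbjbj one by one yields bj bj bj bj bj bj bj bj bj bj bj bj bj bj bj bj; concatenated:

bjbjbjbjbjbjbjbjbjbjbjbjbjbjbjbj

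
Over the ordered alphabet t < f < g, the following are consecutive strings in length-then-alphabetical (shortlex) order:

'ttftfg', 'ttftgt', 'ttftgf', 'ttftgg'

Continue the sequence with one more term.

Treat ttftgg as a base-3 numeral over the given alphabet and add one, carrying through any trailing g's.

ttfftt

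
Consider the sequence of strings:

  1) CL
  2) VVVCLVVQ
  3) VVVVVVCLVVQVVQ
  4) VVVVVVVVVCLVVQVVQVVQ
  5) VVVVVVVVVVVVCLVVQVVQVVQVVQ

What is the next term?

VVVVVVVVVVVVVVVCLVVQVVQVVQVVQVVQ

Every step adds VVV to the front and VVQ to the end of the previous string.
So the next term is VVV·VVVVVVVVVVVVCLVVQVVQVVQVVQ·VVQ.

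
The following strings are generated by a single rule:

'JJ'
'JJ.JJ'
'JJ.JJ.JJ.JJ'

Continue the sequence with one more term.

Each string is two copies of the previous one joined by '.'.
So the next term is two copies of JJ.JJ.JJ.JJ with '.' between the halves.

JJ.JJ.JJ.JJ.JJ.JJ.JJ.JJ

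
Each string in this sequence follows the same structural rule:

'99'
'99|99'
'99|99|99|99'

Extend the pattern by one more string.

Every step duplicates the string with '|' between the halves.
So the next term is two copies of 99|99|99|99 with '|' between the halves.

99|99|99|99|99|99|99|99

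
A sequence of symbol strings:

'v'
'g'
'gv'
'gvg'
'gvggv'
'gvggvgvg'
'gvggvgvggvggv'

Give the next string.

This is a Fibonacci-style word recurrence s(k) = s(k−1)·s(k−2): e.g. g·v = gv.
The next term joins gvggvgvggvggv and gvggvgvg.

gvggvgvggvggvgvggvgvg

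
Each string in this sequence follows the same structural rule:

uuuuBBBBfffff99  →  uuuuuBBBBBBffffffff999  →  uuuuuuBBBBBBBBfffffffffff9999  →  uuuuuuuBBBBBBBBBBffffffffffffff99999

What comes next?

uuuuuuuuBBBBBBBBBBBBfffffffffffffffff999999

Reading off run lengths: u runs 4, 5, 6, 7; B runs 4, 6, 8, 10; f runs 5, 8, 11, 14; 9 runs 2, 3, 4, 5 — each is linear in n, where the shown terms are n = 2, 3, 4, 5.
Setting n = 6 gives 8, 12, 17, 6 characters in each block.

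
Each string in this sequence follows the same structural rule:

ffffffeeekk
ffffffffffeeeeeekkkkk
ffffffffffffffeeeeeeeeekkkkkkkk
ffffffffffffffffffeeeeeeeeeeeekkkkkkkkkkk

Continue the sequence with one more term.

ffffffffffffffffffffffeeeeeeeeeeeeeeekkkkkkkkkkkkkk

Term n consists of 4n+2 f's, followed by 3n e's, followed by 3n-1 k's (n = 1, 2, …).
Setting n = 5 gives 22, 15, 14 characters in each block.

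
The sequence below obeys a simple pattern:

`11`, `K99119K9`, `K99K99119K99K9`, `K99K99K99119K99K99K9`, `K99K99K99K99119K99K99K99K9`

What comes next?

s(k+1) = K99·s(k)·9K9, so each term gains K99 as a prefix and 9K9 as a suffix.
So the next term is K99·K99K99K99K99119K99K99K99K9·9K9.

K99K99K99K99K99119K99K99K99K99K9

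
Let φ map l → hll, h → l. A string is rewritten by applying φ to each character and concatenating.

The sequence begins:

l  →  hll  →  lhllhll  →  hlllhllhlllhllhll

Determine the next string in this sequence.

lhllhllhlllhllhlllhllhllhlllhllhlllhllhll

φ(hlllhllhlllhllhll) expands symbol-by-symbol to l hll hll hll l hll hll l hll hll hll l hll hll l hll hll; joining the 17 pieces gives the next term.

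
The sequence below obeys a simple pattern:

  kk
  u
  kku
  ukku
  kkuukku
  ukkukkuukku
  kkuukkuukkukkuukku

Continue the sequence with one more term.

This is a Fibonacci-style word recurrence s(k) = s(k−2)·s(k−1): e.g. kk·u = kku.
The next term joins ukkukkuukku and kkuukkuukkukkuukku.

ukkukkuukkukkuukkuukkukkuukku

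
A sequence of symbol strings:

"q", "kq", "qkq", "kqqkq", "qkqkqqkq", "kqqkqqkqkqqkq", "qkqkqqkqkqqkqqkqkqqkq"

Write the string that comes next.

This is a Fibonacci-style word recurrence s(k) = s(k−2)·s(k−1): e.g. q·kq = qkq.
The next term joins kqqkqqkqkqqkq and qkqkqqkqkqqkqqkqkqqkq.

kqqkqqkqkqqkqqkqkqqkqkqqkqqkqkqqkq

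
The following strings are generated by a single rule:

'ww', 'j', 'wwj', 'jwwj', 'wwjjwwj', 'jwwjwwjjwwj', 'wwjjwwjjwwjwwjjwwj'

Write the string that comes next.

This is a Fibonacci-style word recurrence s(k) = s(k−2)·s(k−1): e.g. ww·j = wwj.
The next term joins jwwjwwjjwwj and wwjjwwjjwwjwwjjwwj.

jwwjwwjjwwjwwjjwwjjwwjwwjjwwj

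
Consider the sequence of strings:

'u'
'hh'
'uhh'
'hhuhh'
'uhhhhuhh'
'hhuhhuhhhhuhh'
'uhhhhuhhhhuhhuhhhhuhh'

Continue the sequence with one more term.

hhuhhuhhhhuhhuhhhhuhhhhuhhuhhhhuhh

This is a Fibonacci-style word recurrence s(k) = s(k−2)·s(k−1): e.g. u·hh = uhh.
The next term joins hhuhhuhhhhuhh and uhhhhuhhhhuhhuhhhhuhh.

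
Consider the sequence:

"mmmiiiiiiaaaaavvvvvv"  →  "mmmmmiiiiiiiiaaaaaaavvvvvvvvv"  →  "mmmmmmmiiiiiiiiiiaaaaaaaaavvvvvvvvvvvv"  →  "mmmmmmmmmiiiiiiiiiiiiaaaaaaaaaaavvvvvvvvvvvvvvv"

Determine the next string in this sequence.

mmmmmmmmmmmiiiiiiiiiiiiiiaaaaaaaaaaaaavvvvvvvvvvvvvvvvvv

Each string has the form m^{2n-1} i^{2n+2} a^{2n+1} v^{3n}, where the shown terms are n = 2, 3, 4, 5.
At n = 6 the blocks have lengths 11, 14, 13, 18.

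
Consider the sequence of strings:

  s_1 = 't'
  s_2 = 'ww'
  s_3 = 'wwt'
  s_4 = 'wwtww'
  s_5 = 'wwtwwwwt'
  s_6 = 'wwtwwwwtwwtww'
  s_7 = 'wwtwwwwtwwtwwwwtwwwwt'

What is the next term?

From term 3 onward, concatenate the last term with the second-to-last: ww·t = wwt, wwt·ww = wwtww, …
The next term joins wwtwwwwtwwtwwwwtwwwwt and wwtwwwwtwwtww.

wwtwwwwtwwtwwwwtwwwwtwwtwwwwtwwtww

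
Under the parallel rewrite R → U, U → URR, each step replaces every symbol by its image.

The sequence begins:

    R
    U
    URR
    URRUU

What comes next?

URRUUURRURR

Apply φ to URRUU symbol by symbol: U→URR, R→U, R→U, U→URR, U→URR; joined: URR U U URR URR.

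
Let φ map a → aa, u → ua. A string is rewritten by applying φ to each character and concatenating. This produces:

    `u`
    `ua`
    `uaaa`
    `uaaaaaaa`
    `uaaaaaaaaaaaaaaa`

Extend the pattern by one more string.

Applying the rule to each of the 16 symbols of uaaaaaaaaaaaaaaa gives the pieces ua aa aa aa aa aa aa aa aa aa aa aa aa aa aa aa, which concatenate to the answer.

uaaaaaaaaaaaaaaaaaaaaaaaaaaaaaaa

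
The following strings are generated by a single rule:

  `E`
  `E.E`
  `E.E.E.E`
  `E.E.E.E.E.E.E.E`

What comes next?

E.E.E.E.E.E.E.E.E.E.E.E.E.E.E.E

s(k+1) = s(k)·.·s(k) — each term doubles the last with '.' between the halves.
So the next term is two copies of E.E.E.E.E.E.E.E with '.' between the halves.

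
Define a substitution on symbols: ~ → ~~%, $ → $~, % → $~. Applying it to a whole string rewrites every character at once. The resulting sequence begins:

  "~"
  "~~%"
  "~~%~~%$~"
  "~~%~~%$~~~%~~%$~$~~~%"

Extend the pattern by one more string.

~~%~~%$~~~%~~%$~$~~~%~~%~~%$~~~%~~%$~$~~~%$~~~%~~%~~%$~

φ(~~%~~%$~~~%~~%$~$~~~%) expands symbol-by-symbol to ~~% ~~% $~ ~~% ~~% $~ $~ ~~% ~~% ~~% $~ ~~% ~~% $~ $~ ~~% $~ ~~% ~~% ~~% $~; joining the 21 pieces gives the next term.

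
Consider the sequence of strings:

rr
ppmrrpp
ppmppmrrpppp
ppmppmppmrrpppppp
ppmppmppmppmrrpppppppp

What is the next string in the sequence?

s(k+1) = ppm·s(k)·pp, so each term gains ppm as a prefix and pp as a suffix.
Applying this once more to ppmppmppmppmrrpppppppp:

ppmppmppmppmppmrrpppppppppp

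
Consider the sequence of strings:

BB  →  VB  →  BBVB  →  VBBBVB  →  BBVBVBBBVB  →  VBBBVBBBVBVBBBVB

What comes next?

This is a Fibonacci-style word recurrence s(k) = s(k−2)·s(k−1): e.g. BB·VB = BBVB.
So term 7 is BBVBVBBBVB·VBBBVBBBVBVBBBVB.

BBVBVBBBVBVBBBVBBBVBVBBBVB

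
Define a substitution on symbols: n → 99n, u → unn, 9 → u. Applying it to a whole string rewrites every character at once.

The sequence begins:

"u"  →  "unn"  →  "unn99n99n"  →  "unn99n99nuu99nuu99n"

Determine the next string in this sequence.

Replace each of the 19 characters of unn99n99nuu99nuu99n in place — unn 99n 99n u u 99n u u 99n unn unn u u 99n unn unn u u 99n — and concatenate.

unn99n99nuu99nuu99nunnunnuu99nunnunnuu99n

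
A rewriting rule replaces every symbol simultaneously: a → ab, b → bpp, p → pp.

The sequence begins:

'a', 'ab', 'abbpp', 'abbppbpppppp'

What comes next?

Rewriting each symbol of abbppbpppppp: a→ab, b→bpp, b→bpp, p→pp, p→pp, b→bpp, p→pp, p→pp, p→pp, p→pp, p→pp, p→pp, which concatenates to ab bpp bpp pp pp bpp pp pp pp pp pp pp.

abbppbppppppbpppppppppppppp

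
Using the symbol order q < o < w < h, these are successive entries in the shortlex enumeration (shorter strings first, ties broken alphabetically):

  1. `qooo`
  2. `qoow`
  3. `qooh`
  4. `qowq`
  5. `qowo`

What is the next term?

Find the rightmost character of qowo below h, bump it to the next letter, and reset everything to its right to q.

qoww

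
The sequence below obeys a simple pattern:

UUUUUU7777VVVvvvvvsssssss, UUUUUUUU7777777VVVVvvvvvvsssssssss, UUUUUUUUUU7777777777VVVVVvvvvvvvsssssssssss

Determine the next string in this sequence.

UUUUUUUUUUUU7777777777777VVVVVVvvvvvvvvsssssssssssss

Term n consists of 2n+2 U's, followed by 3n-2 7's, followed by n+1 V's, followed by n+3 v's, followed by 2n+3 s's, where the shown terms are n = 2, 3, 4.
At n = 5 the blocks have lengths 12, 13, 6, 8, 13.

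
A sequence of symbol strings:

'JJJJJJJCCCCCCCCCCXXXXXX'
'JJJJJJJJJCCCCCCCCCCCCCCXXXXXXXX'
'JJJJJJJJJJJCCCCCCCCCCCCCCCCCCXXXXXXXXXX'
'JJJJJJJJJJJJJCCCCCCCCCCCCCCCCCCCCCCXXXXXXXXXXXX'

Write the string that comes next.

Reading off run lengths: J runs 7, 9, 11, 13; C runs 10, 14, 18, 22; X runs 6, 8, 10, 12 — each is linear in n, where the shown terms are n = 2, 3, 4, 5.
At n = 6 the blocks have lengths 15, 26, 14.

JJJJJJJJJJJJJJJCCCCCCCCCCCCCCCCCCCCCCCCCCXXXXXXXXXXXXXX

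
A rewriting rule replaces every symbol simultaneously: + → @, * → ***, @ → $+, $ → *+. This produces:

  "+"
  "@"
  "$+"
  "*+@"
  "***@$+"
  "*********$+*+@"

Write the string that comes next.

Replace each of the 14 characters of *********$+*+@ in place — *** *** *** *** *** *** *** *** *** *+ @ *** @ $+ — and concatenate.

****************************+@***@$+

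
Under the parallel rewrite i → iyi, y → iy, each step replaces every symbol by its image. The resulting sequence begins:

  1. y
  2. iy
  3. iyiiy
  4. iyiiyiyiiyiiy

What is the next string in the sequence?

iyiiyiyiiyiiyiyiiyiyiiyiiyiyiiyiiy

φ(iyiiyiyiiyiiy) expands symbol-by-symbol to iyi iy iyi iyi iy iyi iy iyi iyi iy iyi iyi iy; joining the 13 pieces gives the next term.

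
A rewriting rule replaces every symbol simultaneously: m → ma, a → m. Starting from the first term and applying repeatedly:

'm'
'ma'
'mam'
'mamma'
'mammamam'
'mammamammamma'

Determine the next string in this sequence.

Rewriting the 13 symbols of mammamammamma one by one yields ma m ma ma m ma m ma ma m ma ma m; concatenated:

mammamammammamammamam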